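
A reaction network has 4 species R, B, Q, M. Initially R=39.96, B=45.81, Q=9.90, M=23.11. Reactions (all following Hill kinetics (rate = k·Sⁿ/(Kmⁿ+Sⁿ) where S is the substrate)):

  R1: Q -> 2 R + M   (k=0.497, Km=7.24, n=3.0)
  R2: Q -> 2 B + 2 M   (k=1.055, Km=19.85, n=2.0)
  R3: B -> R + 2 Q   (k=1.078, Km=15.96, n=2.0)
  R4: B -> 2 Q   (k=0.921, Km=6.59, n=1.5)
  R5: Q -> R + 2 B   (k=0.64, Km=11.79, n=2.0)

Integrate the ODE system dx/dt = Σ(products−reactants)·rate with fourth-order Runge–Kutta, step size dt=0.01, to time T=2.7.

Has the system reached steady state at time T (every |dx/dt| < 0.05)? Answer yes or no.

RK4 with dt=0.01: 270 steps to T=2.7. Trajectory (selected grid times):
t=0.00: R=39.96 B=45.81 Q=9.90 M=23.11
t=0.30: R=40.55 B=45.56 Q=10.74 M=23.36
t=0.60: R=41.17 B=45.34 Q=11.55 M=23.62
t=0.90: R=41.79 B=45.16 Q=12.35 M=23.91
t=1.20: R=42.44 B=45.00 Q=13.13 M=24.23
t=1.50: R=43.09 B=44.87 Q=13.89 M=24.55
t=1.80: R=43.76 B=44.76 Q=14.63 M=24.90
t=2.10: R=44.43 B=44.68 Q=15.36 M=25.27
t=2.40: R=45.11 B=44.63 Q=16.07 M=25.65
t=2.70: R=45.80 B=44.59 Q=16.78 M=26.04
Rates at T: R1=0.4600, R2=0.4396, R3=0.9556, R4=0.8715, R5=0.4284
dx/dt at T (Σ net stoichiometry × rate): R=+2.3041, B=-0.0909, Q=+2.3260, M=+1.3393
Largest |dx/dt| is |+2.3260| (Q) ≥ 0.05 → not steady.

Steady state at T: no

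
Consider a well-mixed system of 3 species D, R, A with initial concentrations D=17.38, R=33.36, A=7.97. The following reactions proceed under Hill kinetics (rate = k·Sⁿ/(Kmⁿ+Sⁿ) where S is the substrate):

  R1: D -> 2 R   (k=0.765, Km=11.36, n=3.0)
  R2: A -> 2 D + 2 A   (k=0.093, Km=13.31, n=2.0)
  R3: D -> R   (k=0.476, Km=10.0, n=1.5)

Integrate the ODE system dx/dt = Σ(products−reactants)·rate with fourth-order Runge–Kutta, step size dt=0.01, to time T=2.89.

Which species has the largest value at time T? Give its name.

RK4 with dt=0.01: 289 steps to T=2.89. Trajectory (selected grid times):
t=0.00: D=17.38 R=33.36 A=7.97
t=0.32: D=17.10 R=33.85 A=7.98
t=0.64: D=16.82 R=34.33 A=7.99
t=0.96: D=16.55 R=34.80 A=7.99
t=1.28: D=16.28 R=35.27 A=8.00
t=1.61: D=16.00 R=35.75 A=8.01
t=1.93: D=15.74 R=36.21 A=8.02
t=2.25: D=15.47 R=36.67 A=8.03
t=2.57: D=15.22 R=37.12 A=8.03
t=2.89: D=14.96 R=37.56 A=8.04
At T=2.89: D=14.96 R=37.56 A=8.04; the largest is R.

Dominant species at T: R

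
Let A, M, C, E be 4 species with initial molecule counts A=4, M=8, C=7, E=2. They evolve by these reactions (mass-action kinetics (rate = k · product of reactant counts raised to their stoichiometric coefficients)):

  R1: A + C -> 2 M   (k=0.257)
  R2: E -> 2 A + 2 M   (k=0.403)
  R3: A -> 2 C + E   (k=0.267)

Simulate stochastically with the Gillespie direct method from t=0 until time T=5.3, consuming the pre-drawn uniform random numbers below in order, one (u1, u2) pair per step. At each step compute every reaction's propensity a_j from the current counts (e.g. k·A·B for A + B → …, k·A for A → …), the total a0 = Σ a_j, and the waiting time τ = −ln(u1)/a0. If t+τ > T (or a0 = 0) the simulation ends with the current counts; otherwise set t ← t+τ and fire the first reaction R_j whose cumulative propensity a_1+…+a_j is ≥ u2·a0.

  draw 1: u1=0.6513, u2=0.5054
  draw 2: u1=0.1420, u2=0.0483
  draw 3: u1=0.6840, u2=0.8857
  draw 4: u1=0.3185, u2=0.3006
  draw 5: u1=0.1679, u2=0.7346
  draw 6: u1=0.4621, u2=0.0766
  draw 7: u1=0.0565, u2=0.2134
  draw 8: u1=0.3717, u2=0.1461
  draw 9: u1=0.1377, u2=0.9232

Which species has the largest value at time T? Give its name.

Dominant species at T: M

t=0.000: A=4 M=8 C=7 E=2
Draw 1: a1=7.196, a2=0.806, a3=1.068, a0=9.070; τ=−ln(0.6513)/9.070=0.047 → t=0.047; u2·a0=0.5054·9.070=4.584 ≤ a1=7.196 → R1 fires; A=3 M=10 C=6 E=2
Draw 2: a1=4.626, a2=0.806, a3=0.801, a0=6.233; τ=−ln(0.1420)/6.233=0.313 → t=0.360; u2·a0=0.0483·6.233=0.301 ≤ a1=4.626 → R1 fires; A=2 M=12 C=5 E=2
Draw 3: a1=2.570, a2=0.806, a3=0.534, a0=3.910; τ=−ln(0.6840)/3.910=0.097 → t=0.458; u2·a0=0.8857·3.910=3.463; a1+a2=3.376 < 3.463 ≤ a1+…+a3=3.910 → R3 fires; A=1 M=12 C=7 E=3
Draw 4: a1=1.799, a2=1.209, a3=0.267, a0=3.275; τ=−ln(0.3185)/3.275=0.349 → t=0.807; u2·a0=0.3006·3.275=0.984 ≤ a1=1.799 → R1 fires; A=0 M=14 C=6 E=3
Draw 5: a1=0.000, a2=1.209, a3=0.000, a0=1.209; τ=−ln(0.1679)/1.209=1.476 → t=2.283; u2·a0=0.7346·1.209=0.888; a1=0.000 < 0.888 ≤ a1+a2=1.209 → R2 fires; A=2 M=16 C=6 E=2
Draw 6: a1=3.084, a2=0.806, a3=0.534, a0=4.424; τ=−ln(0.4621)/4.424=0.174 → t=2.457; u2·a0=0.0766·4.424=0.339 ≤ a1=3.084 → R1 fires; A=1 M=18 C=5 E=2
Draw 7: a1=1.285, a2=0.806, a3=0.267, a0=2.358; τ=−ln(0.0565)/2.358=1.219 → t=3.676; u2·a0=0.2134·2.358=0.503 ≤ a1=1.285 → R1 fires; A=0 M=20 C=4 E=2
Draw 8: a1=0.000, a2=0.806, a3=0.000, a0=0.806; τ=−ln(0.3717)/0.806=1.228 → t=4.904; u2·a0=0.1461·0.806=0.118; a1=0.000 < 0.118 ≤ a1+a2=0.806 → R2 fires; A=2 M=22 C=4 E=1
Draw 9: a1=2.056, a2=0.403, a3=0.534, a0=2.993; τ=−ln(0.1377)/2.993=0.662 → t=5.566 > T=5.3: stop.
At T=5.3: A=2 M=22 C=4 E=1; the largest is M.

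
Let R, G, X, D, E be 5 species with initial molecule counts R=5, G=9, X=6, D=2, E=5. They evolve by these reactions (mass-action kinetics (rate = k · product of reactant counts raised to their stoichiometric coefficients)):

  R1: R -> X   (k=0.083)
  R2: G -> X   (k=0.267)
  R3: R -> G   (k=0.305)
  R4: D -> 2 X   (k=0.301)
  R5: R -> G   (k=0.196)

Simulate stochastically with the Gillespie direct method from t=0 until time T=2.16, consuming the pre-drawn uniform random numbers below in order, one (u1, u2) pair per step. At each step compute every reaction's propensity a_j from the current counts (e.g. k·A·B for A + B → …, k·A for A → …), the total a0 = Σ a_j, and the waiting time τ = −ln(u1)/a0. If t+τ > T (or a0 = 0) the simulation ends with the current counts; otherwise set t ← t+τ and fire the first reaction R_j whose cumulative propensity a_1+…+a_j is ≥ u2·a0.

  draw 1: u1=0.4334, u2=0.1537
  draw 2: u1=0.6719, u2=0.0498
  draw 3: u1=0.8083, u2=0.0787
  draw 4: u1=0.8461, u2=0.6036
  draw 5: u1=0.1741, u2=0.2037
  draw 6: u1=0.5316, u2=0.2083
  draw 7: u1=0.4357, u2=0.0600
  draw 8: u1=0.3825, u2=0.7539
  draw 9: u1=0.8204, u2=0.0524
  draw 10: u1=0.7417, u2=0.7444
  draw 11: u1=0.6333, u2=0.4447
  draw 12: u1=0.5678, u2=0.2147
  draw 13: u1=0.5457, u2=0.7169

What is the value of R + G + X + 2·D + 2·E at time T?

Value at T = 34

Check how each reaction changes W = R + G + X + 2·D + 2·E (weight of products minus weight of reactants):
R1: R -> X: (1·1) − (1·1) = 1 − 1 = 0
R2: G -> X: (1·1) − (1·1) = 1 − 1 = 0
R3: R -> G: (1·1) − (1·1) = 1 − 1 = 0
R4: D -> 2 X: (1·2) − (2·1) = 2 − 2 = 0
R5: R -> G: (1·1) − (1·1) = 1 − 1 = 0
Every reaction leaves W unchanged, so W is conserved and no simulation is needed: W(T) = W(0) = 5 + 9 + 6 + 2·2 + 2·5 = 34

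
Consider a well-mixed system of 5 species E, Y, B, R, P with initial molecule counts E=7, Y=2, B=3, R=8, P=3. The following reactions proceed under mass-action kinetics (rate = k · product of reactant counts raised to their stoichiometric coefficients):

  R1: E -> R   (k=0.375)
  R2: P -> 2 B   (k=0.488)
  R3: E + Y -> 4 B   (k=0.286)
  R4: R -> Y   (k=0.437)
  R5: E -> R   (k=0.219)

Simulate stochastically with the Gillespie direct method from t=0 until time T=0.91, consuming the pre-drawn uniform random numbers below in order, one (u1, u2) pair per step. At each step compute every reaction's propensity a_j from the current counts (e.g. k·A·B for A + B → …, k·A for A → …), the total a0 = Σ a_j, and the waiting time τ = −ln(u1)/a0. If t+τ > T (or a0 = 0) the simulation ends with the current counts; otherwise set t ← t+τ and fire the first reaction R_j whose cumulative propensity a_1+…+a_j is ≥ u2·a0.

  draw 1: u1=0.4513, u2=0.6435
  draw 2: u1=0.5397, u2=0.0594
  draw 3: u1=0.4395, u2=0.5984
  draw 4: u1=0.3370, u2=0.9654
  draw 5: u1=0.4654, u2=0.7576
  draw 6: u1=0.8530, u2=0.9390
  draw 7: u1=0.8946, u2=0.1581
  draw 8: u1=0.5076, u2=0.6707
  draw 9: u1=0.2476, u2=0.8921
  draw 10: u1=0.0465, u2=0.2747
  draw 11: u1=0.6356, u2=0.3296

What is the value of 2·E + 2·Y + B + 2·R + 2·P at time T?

Value at T = 43

Check how each reaction changes W = 2·E + 2·Y + B + 2·R + 2·P (weight of products minus weight of reactants):
R1: E -> R: (2·1) − (2·1) = 2 − 2 = 0
R2: P -> 2 B: (1·2) − (2·1) = 2 − 2 = 0
R3: E + Y -> 4 B: (1·4) − (2·1 + 2·1) = 4 − 4 = 0
R4: R -> Y: (2·1) − (2·1) = 2 − 2 = 0
R5: E -> R: (2·1) − (2·1) = 2 − 2 = 0
Every reaction leaves W unchanged, so W is conserved and no simulation is needed: W(T) = W(0) = 2·7 + 2·2 + 3 + 2·8 + 2·3 = 43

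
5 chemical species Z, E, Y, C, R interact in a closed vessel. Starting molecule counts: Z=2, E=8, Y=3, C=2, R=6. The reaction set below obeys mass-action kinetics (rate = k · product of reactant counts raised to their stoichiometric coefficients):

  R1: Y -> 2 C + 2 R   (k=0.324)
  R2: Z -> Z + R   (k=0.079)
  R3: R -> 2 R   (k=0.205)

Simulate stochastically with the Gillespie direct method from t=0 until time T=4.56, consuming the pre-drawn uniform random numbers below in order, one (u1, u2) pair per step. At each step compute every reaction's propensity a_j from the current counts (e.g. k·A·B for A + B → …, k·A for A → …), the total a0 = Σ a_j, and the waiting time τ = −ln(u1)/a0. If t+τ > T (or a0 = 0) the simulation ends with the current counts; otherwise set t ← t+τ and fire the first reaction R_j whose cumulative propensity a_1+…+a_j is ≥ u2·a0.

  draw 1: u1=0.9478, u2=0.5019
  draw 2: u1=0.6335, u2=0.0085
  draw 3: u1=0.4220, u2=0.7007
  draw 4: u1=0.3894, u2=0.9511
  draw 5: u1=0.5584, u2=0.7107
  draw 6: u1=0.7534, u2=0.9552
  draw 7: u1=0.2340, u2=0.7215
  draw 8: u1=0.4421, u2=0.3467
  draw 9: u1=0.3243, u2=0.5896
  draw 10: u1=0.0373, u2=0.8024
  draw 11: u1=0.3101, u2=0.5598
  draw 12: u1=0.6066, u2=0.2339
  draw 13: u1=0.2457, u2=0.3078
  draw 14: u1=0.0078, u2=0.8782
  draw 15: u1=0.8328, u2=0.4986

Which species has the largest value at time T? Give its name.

t=0.000: Z=2 E=8 Y=3 C=2 R=6
Draw 1: a1=0.972, a2=0.158, a3=1.230, a0=2.360; τ=−ln(0.9478)/2.360=0.023 → t=0.023; u2·a0=0.5019·2.360=1.184; a1+a2=1.130 < 1.184 ≤ a1+…+a3=2.360 → R3 fires; Z=2 E=8 Y=3 C=2 R=7
Draw 2: a1=0.972, a2=0.158, a3=1.435, a0=2.565; τ=−ln(0.6335)/2.565=0.178 → t=0.201; u2·a0=0.0085·2.565=0.022 ≤ a1=0.972 → R1 fires; Z=2 E=8 Y=2 C=4 R=9
Draw 3: a1=0.648, a2=0.158, a3=1.845, a0=2.651; τ=−ln(0.4220)/2.651=0.325 → t=0.526; u2·a0=0.7007·2.651=1.858; a1+a2=0.806 < 1.858 ≤ a1+…+a3=2.651 → R3 fires; Z=2 E=8 Y=2 C=4 R=10
Draw 4: a1=0.648, a2=0.158, a3=2.050, a0=2.856; τ=−ln(0.3894)/2.856=0.330 → t=0.856; u2·a0=0.9511·2.856=2.716; a1+a2=0.806 < 2.716 ≤ a1+…+a3=2.856 → R3 fires; Z=2 E=8 Y=2 C=4 R=11
Draw 5: a1=0.648, a2=0.158, a3=2.255, a0=3.061; τ=−ln(0.5584)/3.061=0.190 → t=1.047; u2·a0=0.7107·3.061=2.175; a1+a2=0.806 < 2.175 ≤ a1+…+a3=3.061 → R3 fires; Z=2 E=8 Y=2 C=4 R=12
Draw 6: a1=0.648, a2=0.158, a3=2.460, a0=3.266; τ=−ln(0.7534)/3.266=0.087 → t=1.133; u2·a0=0.9552·3.266=3.120; a1+a2=0.806 < 3.120 ≤ a1+…+a3=3.266 → R3 fires; Z=2 E=8 Y=2 C=4 R=13
Draw 7: a1=0.648, a2=0.158, a3=2.665, a0=3.471; τ=−ln(0.2340)/3.471=0.418 → t=1.552; u2·a0=0.7215·3.471=2.504; a1+a2=0.806 < 2.504 ≤ a1+…+a3=3.471 → R3 fires; Z=2 E=8 Y=2 C=4 R=14
Draw 8: a1=0.648, a2=0.158, a3=2.870, a0=3.676; τ=−ln(0.4421)/3.676=0.222 → t=1.774; u2·a0=0.3467·3.676=1.274; a1+a2=0.806 < 1.274 ≤ a1+…+a3=3.676 → R3 fires; Z=2 E=8 Y=2 C=4 R=15
Draw 9: a1=0.648, a2=0.158, a3=3.075, a0=3.881; τ=−ln(0.3243)/3.881=0.290 → t=2.064; u2·a0=0.5896·3.881=2.288; a1+a2=0.806 < 2.288 ≤ a1+…+a3=3.881 → R3 fires; Z=2 E=8 Y=2 C=4 R=16
Draw 10: a1=0.648, a2=0.158, a3=3.280, a0=4.086; τ=−ln(0.0373)/4.086=0.805 → t=2.869; u2·a0=0.8024·4.086=3.279; a1+a2=0.806 < 3.279 ≤ a1+…+a3=4.086 → R3 fires; Z=2 E=8 Y=2 C=4 R=17
Draw 11: a1=0.648, a2=0.158, a3=3.485, a0=4.291; τ=−ln(0.3101)/4.291=0.273 → t=3.142; u2·a0=0.5598·4.291=2.402; a1+a2=0.806 < 2.402 ≤ a1+…+a3=4.291 → R3 fires; Z=2 E=8 Y=2 C=4 R=18
Draw 12: a1=0.648, a2=0.158, a3=3.690, a0=4.496; τ=−ln(0.6066)/4.496=0.111 → t=3.253; u2·a0=0.2339·4.496=1.052; a1+a2=0.806 < 1.052 ≤ a1+…+a3=4.496 → R3 fires; Z=2 E=8 Y=2 C=4 R=19
Draw 13: a1=0.648, a2=0.158, a3=3.895, a0=4.701; τ=−ln(0.2457)/4.701=0.299 → t=3.552; u2·a0=0.3078·4.701=1.447; a1+a2=0.806 < 1.447 ≤ a1+…+a3=4.701 → R3 fires; Z=2 E=8 Y=2 C=4 R=20
Draw 14: a1=0.648, a2=0.158, a3=4.100, a0=4.906; τ=−ln(0.0078)/4.906=0.989 → t=4.541; u2·a0=0.8782·4.906=4.308; a1+a2=0.806 < 4.308 ≤ a1+…+a3=4.906 → R3 fires; Z=2 E=8 Y=2 C=4 R=21
Draw 15: a1=0.648, a2=0.158, a3=4.305, a0=5.111; τ=−ln(0.8328)/5.111=0.036 → t=4.577 > T=4.56: stop.
At T=4.56: Z=2 E=8 Y=2 C=4 R=21; the largest is R.

Dominant species at T: R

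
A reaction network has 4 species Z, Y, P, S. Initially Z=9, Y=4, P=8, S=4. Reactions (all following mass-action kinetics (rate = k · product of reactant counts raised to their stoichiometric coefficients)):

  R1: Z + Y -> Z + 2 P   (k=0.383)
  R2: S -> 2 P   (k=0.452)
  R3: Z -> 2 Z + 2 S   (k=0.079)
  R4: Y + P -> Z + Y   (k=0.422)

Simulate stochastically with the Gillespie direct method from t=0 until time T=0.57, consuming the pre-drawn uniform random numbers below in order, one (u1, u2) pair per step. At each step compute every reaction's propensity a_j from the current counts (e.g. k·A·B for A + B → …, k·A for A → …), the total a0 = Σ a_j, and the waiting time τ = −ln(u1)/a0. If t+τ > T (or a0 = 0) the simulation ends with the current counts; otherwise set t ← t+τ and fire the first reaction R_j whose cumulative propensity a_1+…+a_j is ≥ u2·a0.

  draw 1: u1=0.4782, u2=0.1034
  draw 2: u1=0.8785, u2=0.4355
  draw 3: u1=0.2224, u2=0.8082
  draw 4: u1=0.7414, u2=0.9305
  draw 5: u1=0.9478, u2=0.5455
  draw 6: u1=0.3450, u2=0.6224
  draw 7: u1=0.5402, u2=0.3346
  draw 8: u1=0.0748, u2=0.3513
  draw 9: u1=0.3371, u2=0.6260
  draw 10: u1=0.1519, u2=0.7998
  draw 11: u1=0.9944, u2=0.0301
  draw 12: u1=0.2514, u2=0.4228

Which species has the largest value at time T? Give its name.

t=0.000: Z=9 Y=4 P=8 S=4
Draw 1: a1=13.788, a2=1.808, a3=0.711, a4=13.504, a0=29.811; τ=−ln(0.4782)/29.811=0.025 → t=0.025; u2·a0=0.1034·29.811=3.082 ≤ a1=13.788 → R1 fires; Z=9 Y=3 P=10 S=4
Draw 2: a1=10.341, a2=1.808, a3=0.711, a4=12.660, a0=25.520; τ=−ln(0.8785)/25.520=0.005 → t=0.030; u2·a0=0.4355·25.520=11.114; a1=10.341 < 11.114 ≤ a1+a2=12.149 → R2 fires; Z=9 Y=3 P=12 S=3
Draw 3: a1=10.341, a2=1.356, a3=0.711, a4=15.192, a0=27.600; τ=−ln(0.2224)/27.600=0.054 → t=0.084; u2·a0=0.8082·27.600=22.306; a1+…+a3=12.408 < 22.306 ≤ a1+…+a4=27.600 → R4 fires; Z=10 Y=3 P=11 S=3
Draw 4: a1=11.490, a2=1.356, a3=0.790, a4=13.926, a0=27.562; τ=−ln(0.7414)/27.562=0.011 → t=0.095; u2·a0=0.9305·27.562=25.646; a1+…+a3=13.636 < 25.646 ≤ a1+…+a4=27.562 → R4 fires; Z=11 Y=3 P=10 S=3
Draw 5: a1=12.639, a2=1.356, a3=0.869, a4=12.660, a0=27.524; τ=−ln(0.9478)/27.524=0.002 → t=0.097; u2·a0=0.5455·27.524=15.014; a1+…+a3=14.864 < 15.014 ≤ a1+…+a4=27.524 → R4 fires; Z=12 Y=3 P=9 S=3
Draw 6: a1=13.788, a2=1.356, a3=0.948, a4=11.394, a0=27.486; τ=−ln(0.3450)/27.486=0.039 → t=0.136; u2·a0=0.6224·27.486=17.107; a1+…+a3=16.092 < 17.107 ≤ a1+…+a4=27.486 → R4 fires; Z=13 Y=3 P=8 S=3
Draw 7: a1=14.937, a2=1.356, a3=1.027, a4=10.128, a0=27.448; τ=−ln(0.5402)/27.448=0.022 → t=0.158; u2·a0=0.3346·27.448=9.184 ≤ a1=14.937 → R1 fires; Z=13 Y=2 P=10 S=3
Draw 8: a1=9.958, a2=1.356, a3=1.027, a4=8.440, a0=20.781; τ=−ln(0.0748)/20.781=0.125 → t=0.283; u2·a0=0.3513·20.781=7.300 ≤ a1=9.958 → R1 fires; Z=13 Y=1 P=12 S=3
Draw 9: a1=4.979, a2=1.356, a3=1.027, a4=5.064, a0=12.426; τ=−ln(0.3371)/12.426=0.088 → t=0.371; u2·a0=0.6260·12.426=7.779; a1+…+a3=7.362 < 7.779 ≤ a1+…+a4=12.426 → R4 fires; Z=14 Y=1 P=11 S=3
Draw 10: a1=5.362, a2=1.356, a3=1.106, a4=4.642, a0=12.466; τ=−ln(0.1519)/12.466=0.151 → t=0.522; u2·a0=0.7998·12.466=9.970; a1+…+a3=7.824 < 9.970 ≤ a1+…+a4=12.466 → R4 fires; Z=15 Y=1 P=10 S=3
Draw 11: a1=5.745, a2=1.356, a3=1.185, a4=4.220, a0=12.506; τ=−ln(0.9944)/12.506=0.000 → t=0.522; u2·a0=0.0301·12.506=0.376 ≤ a1=5.745 → R1 fires; Z=15 Y=0 P=12 S=3
Draw 12: a1=0.000, a2=1.356, a3=1.185, a4=0.000, a0=2.541; τ=−ln(0.2514)/2.541=0.543 → t=1.066 > T=0.57: stop.
At T=0.57: Z=15 Y=0 P=12 S=3; the largest is Z.

Dominant species at T: Z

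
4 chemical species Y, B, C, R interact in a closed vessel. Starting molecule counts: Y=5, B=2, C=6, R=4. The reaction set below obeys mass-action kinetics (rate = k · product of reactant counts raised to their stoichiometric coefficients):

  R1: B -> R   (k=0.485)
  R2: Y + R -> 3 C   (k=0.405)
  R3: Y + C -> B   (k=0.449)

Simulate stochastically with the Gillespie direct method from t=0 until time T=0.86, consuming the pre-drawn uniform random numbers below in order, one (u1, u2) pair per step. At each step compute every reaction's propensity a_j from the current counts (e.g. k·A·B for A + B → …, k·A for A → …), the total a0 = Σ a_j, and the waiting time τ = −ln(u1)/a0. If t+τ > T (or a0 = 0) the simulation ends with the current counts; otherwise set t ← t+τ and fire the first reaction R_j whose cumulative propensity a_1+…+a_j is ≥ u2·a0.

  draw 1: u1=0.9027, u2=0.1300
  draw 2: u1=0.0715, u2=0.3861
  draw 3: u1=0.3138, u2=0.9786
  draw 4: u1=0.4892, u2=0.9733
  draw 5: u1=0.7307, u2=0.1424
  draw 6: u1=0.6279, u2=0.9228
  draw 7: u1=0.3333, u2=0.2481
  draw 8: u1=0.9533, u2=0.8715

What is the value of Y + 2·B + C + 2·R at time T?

Check how each reaction changes W = Y + 2·B + C + 2·R (weight of products minus weight of reactants):
R1: B -> R: (2·1) − (2·1) = 2 − 2 = 0
R2: Y + R -> 3 C: (1·3) − (1·1 + 2·1) = 3 − 3 = 0
R3: Y + C -> B: (2·1) − (1·1 + 1·1) = 2 − 2 = 0
Every reaction leaves W unchanged, so W is conserved and no simulation is needed: W(T) = W(0) = 5 + 2·2 + 6 + 2·4 = 23

Value at T = 23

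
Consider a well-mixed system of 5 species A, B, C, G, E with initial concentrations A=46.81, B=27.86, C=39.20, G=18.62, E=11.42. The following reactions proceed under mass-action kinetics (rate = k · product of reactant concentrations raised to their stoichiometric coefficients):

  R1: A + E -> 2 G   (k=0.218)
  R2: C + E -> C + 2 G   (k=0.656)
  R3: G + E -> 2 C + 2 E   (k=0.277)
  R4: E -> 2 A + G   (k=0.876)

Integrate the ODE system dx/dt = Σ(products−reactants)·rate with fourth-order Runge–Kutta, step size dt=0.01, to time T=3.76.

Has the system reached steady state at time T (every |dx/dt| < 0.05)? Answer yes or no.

Steady state at T: yes

RK4 with dt=0.01: 376 steps to T=3.76. Trajectory (selected grid times):
t=0.00: A=46.81 B=27.86 C=39.20 G=18.62 E=11.42
t=0.42: A=43.68 B=27.86 C=45.94 G=44.49 E=0.00
t=0.84: A=43.68 B=27.86 C=45.94 G=44.49 E=0.00
t=1.25: A=43.68 B=27.86 C=45.94 G=44.49 E=0.00
t=1.67: A=43.68 B=27.86 C=45.94 G=44.49 E=0.00
t=2.09: A=43.68 B=27.86 C=45.94 G=44.49 E=0.00
t=2.51: A=43.68 B=27.86 C=45.94 G=44.49 E=0.00
t=2.92: A=43.68 B=27.86 C=45.94 G=44.49 E=0.00
t=3.34: A=43.68 B=27.86 C=45.94 G=44.49 E=0.00
t=3.76: A=43.68 B=27.86 C=45.94 G=44.49 E=0.00
Rates at T: R1=0.0000, R2=0.0000, R3=0.0000, R4=0.0000
dx/dt at T (Σ net stoichiometry × rate): A=-0.0000, B=+0.0000, C=+0.0000, G=+0.0000, E=-0.0000
Largest |dx/dt| is |+0.0000| (G) < 0.05 → steady.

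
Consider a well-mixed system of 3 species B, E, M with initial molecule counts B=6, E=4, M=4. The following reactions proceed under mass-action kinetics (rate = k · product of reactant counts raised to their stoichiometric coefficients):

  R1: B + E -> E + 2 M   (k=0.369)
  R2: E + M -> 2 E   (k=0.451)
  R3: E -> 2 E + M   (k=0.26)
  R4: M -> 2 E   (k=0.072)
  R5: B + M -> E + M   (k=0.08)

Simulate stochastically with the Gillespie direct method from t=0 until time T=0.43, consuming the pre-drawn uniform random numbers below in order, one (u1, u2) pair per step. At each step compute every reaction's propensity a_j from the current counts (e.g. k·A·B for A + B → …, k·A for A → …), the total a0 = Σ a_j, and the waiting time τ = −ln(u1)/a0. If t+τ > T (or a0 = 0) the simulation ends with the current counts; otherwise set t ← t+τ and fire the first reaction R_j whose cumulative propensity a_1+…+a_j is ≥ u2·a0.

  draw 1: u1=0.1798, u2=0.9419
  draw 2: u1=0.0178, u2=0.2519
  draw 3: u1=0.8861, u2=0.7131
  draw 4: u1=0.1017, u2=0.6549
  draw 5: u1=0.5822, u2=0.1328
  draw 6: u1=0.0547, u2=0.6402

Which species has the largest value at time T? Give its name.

Dominant species at T: E

t=0.000: B=6 E=4 M=4
Draw 1: a1=8.856, a2=7.216, a3=1.040, a4=0.288, a5=1.920, a0=19.320; τ=−ln(0.1798)/19.320=0.089 → t=0.089; u2·a0=0.9419·19.320=18.198; a1+…+a4=17.400 < 18.198 ≤ a1+…+a5=19.320 → R5 fires; B=5 E=5 M=4
Draw 2: a1=9.225, a2=9.020, a3=1.300, a4=0.288, a5=1.600, a0=21.433; τ=−ln(0.0178)/21.433=0.188 → t=0.277; u2·a0=0.2519·21.433=5.399 ≤ a1=9.225 → R1 fires; B=4 E=5 M=6
Draw 3: a1=7.380, a2=13.530, a3=1.300, a4=0.432, a5=1.920, a0=24.562; τ=−ln(0.8861)/24.562=0.005 → t=0.282; u2·a0=0.7131·24.562=17.515; a1=7.380 < 17.515 ≤ a1+a2=20.910 → R2 fires; B=4 E=6 M=5
Draw 4: a1=8.856, a2=13.530, a3=1.560, a4=0.360, a5=1.600, a0=25.906; τ=−ln(0.1017)/25.906=0.088 → t=0.370; u2·a0=0.6549·25.906=16.966; a1=8.856 < 16.966 ≤ a1+a2=22.386 → R2 fires; B=4 E=7 M=4
Draw 5: a1=10.332, a2=12.628, a3=1.820, a4=0.288, a5=1.280, a0=26.348; τ=−ln(0.5822)/26.348=0.021 → t=0.390; u2·a0=0.1328·26.348=3.499 ≤ a1=10.332 → R1 fires; B=3 E=7 M=6
Draw 6: a1=7.749, a2=18.942, a3=1.820, a4=0.432, a5=1.440, a0=30.383; τ=−ln(0.0547)/30.383=0.096 → t=0.486 > T=0.43: stop.
At T=0.43: B=3 E=7 M=6; the largest is E.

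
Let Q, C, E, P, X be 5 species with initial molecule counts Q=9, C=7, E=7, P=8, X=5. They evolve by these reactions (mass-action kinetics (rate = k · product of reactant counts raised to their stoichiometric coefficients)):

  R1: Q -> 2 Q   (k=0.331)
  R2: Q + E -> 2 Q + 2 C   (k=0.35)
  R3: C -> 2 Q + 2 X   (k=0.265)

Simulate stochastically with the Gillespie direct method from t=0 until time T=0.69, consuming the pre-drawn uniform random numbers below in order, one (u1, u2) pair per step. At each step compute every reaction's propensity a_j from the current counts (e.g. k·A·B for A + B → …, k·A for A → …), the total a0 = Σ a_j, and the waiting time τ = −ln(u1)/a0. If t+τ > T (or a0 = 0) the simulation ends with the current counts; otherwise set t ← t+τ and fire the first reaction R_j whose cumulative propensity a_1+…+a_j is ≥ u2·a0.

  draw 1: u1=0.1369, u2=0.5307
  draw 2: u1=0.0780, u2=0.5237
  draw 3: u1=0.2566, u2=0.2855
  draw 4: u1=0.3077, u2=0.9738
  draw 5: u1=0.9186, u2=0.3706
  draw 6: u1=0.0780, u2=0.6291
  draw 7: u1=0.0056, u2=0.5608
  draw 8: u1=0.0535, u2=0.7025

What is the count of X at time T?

t=0.000: Q=9 C=7 E=7 P=8 X=5
Draw 1: a1=2.979, a2=22.050, a3=1.855, a0=26.884; τ=−ln(0.1369)/26.884=0.074 → t=0.074; u2·a0=0.5307·26.884=14.267; a1=2.979 < 14.267 ≤ a1+a2=25.029 → R2 fires; Q=10 C=9 E=6 P=8 X=5
Draw 2: a1=3.310, a2=21.000, a3=2.385, a0=26.695; τ=−ln(0.0780)/26.695=0.096 → t=0.170; u2·a0=0.5237·26.695=13.980; a1=3.310 < 13.980 ≤ a1+a2=24.310 → R2 fires; Q=11 C=11 E=5 P=8 X=5
Draw 3: a1=3.641, a2=19.250, a3=2.915, a0=25.806; τ=−ln(0.2566)/25.806=0.053 → t=0.222; u2·a0=0.2855·25.806=7.368; a1=3.641 < 7.368 ≤ a1+a2=22.891 → R2 fires; Q=12 C=13 E=4 P=8 X=5
Draw 4: a1=3.972, a2=16.800, a3=3.445, a0=24.217; τ=−ln(0.3077)/24.217=0.049 → t=0.271; u2·a0=0.9738·24.217=23.583; a1+a2=20.772 < 23.583 ≤ a1+…+a3=24.217 → R3 fires; Q=14 C=12 E=4 P=8 X=7
Draw 5: a1=4.634, a2=19.600, a3=3.180, a0=27.414; τ=−ln(0.9186)/27.414=0.003 → t=0.274; u2·a0=0.3706·27.414=10.160; a1=4.634 < 10.160 ≤ a1+a2=24.234 → R2 fires; Q=15 C=14 E=3 P=8 X=7
Draw 6: a1=4.965, a2=15.750, a3=3.710, a0=24.425; τ=−ln(0.0780)/24.425=0.104 → t=0.378; u2·a0=0.6291·24.425=15.366; a1=4.965 < 15.366 ≤ a1+a2=20.715 → R2 fires; Q=16 C=16 E=2 P=8 X=7
Draw 7: a1=5.296, a2=11.200, a3=4.240, a0=20.736; τ=−ln(0.0056)/20.736=0.250 → t=0.628; u2·a0=0.5608·20.736=11.629; a1=5.296 < 11.629 ≤ a1+a2=16.496 → R2 fires; Q=17 C=18 E=1 P=8 X=7
Draw 8: a1=5.627, a2=5.950, a3=4.770, a0=16.347; τ=−ln(0.0535)/16.347=0.179 → t=0.808 > T=0.69: stop.
Read off X at T=0.69: 7

X at T = 7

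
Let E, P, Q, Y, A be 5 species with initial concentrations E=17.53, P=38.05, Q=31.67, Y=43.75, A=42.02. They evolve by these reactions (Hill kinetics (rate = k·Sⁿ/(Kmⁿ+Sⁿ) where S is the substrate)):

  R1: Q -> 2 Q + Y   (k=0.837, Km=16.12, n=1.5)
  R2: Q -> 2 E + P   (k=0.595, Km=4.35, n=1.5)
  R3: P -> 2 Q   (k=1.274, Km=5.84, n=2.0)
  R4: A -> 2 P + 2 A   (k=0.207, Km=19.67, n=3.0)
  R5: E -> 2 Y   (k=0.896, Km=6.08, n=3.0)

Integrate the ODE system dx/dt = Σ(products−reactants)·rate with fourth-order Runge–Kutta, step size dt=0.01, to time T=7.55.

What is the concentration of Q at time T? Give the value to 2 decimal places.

RK4 with dt=0.01: 755 steps to T=7.55. Trajectory (selected grid times):
t=0.00: E=17.53 P=38.05 Q=31.67 Y=43.75 A=42.02
t=0.84: E=17.76 P=37.80 Q=33.81 Y=45.72 A=42.18
t=1.68: E=17.99 P=37.55 Q=35.95 Y=47.70 A=42.34
t=2.52: E=18.23 P=37.30 Q=38.11 Y=49.70 A=42.49
t=3.36: E=18.47 P=37.05 Q=40.27 Y=51.71 A=42.65
t=4.19: E=18.70 P=36.81 Q=42.42 Y=53.70 A=42.81
t=5.03: E=18.94 P=36.57 Q=44.59 Y=55.73 A=42.97
t=5.87: E=19.19 P=36.33 Q=46.77 Y=57.77 A=43.13
t=6.71: E=19.43 P=36.09 Q=48.96 Y=59.82 A=43.28
t=7.55: E=19.67 P=35.85 Q=51.15 Y=61.88 A=43.44
Read off Q at T=7.55: 51.15

Q at T = 51.15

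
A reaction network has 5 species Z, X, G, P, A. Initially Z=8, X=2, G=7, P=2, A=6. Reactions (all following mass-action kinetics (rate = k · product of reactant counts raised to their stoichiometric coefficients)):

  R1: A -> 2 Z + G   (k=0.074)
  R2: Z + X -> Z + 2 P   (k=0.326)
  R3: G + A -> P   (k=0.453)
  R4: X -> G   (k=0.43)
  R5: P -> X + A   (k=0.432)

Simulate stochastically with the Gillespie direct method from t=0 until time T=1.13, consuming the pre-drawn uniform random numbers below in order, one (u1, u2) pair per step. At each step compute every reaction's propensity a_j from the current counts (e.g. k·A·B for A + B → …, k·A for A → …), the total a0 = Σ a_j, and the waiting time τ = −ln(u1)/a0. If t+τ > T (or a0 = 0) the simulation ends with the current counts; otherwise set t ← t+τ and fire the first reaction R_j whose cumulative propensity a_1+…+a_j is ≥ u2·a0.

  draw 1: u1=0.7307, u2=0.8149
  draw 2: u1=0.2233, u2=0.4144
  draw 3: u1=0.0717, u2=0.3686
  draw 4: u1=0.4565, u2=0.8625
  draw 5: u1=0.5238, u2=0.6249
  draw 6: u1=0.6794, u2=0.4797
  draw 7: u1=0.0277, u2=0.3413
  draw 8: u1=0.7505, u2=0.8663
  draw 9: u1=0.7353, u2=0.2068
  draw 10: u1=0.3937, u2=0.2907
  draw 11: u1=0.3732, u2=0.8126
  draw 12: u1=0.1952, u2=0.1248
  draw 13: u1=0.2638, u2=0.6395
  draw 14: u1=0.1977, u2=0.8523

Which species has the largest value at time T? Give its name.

t=0.000: Z=8 X=2 G=7 P=2 A=6
Draw 1: a1=0.444, a2=5.216, a3=19.026, a4=0.860, a5=0.864, a0=26.410; τ=−ln(0.7307)/26.410=0.012 → t=0.012; u2·a0=0.8149·26.410=21.522; a1+a2=5.660 < 21.522 ≤ a1+…+a3=24.686 → R3 fires; Z=8 X=2 G=6 P=3 A=5
Draw 2: a1=0.370, a2=5.216, a3=13.590, a4=0.860, a5=1.296, a0=21.332; τ=−ln(0.2233)/21.332=0.070 → t=0.082; u2·a0=0.4144·21.332=8.840; a1+a2=5.586 < 8.840 ≤ a1+…+a3=19.176 → R3 fires; Z=8 X=2 G=5 P=4 A=4
Draw 3: a1=0.296, a2=5.216, a3=9.060, a4=0.860, a5=1.728, a0=17.160; τ=−ln(0.0717)/17.160=0.154 → t=0.236; u2·a0=0.3686·17.160=6.325; a1+a2=5.512 < 6.325 ≤ a1+…+a3=14.572 → R3 fires; Z=8 X=2 G=4 P=5 A=3
Draw 4: a1=0.222, a2=5.216, a3=5.436, a4=0.860, a5=2.160, a0=13.894; τ=−ln(0.4565)/13.894=0.056 → t=0.292; u2·a0=0.8625·13.894=11.984; a1+…+a4=11.734 < 11.984 ≤ a1+…+a5=13.894 → R5 fires; Z=8 X=3 G=4 P=4 A=4
Draw 5: a1=0.296, a2=7.824, a3=7.248, a4=1.290, a5=1.728, a0=18.386; τ=−ln(0.5238)/18.386=0.035 → t=0.327; u2·a0=0.6249·18.386=11.489; a1+a2=8.120 < 11.489 ≤ a1+…+a3=15.368 → R3 fires; Z=8 X=3 G=3 P=5 A=3
Draw 6: a1=0.222, a2=7.824, a3=4.077, a4=1.290, a5=2.160, a0=15.573; τ=−ln(0.6794)/15.573=0.025 → t=0.352; u2·a0=0.4797·15.573=7.470; a1=0.222 < 7.470 ≤ a1+a2=8.046 → R2 fires; Z=8 X=2 G=3 P=7 A=3
Draw 7: a1=0.222, a2=5.216, a3=4.077, a4=0.860, a5=3.024, a0=13.399; τ=−ln(0.0277)/13.399=0.268 → t=0.620; u2·a0=0.3413·13.399=4.573; a1=0.222 < 4.573 ≤ a1+a2=5.438 → R2 fires; Z=8 X=1 G=3 P=9 A=3
Draw 8: a1=0.222, a2=2.608, a3=4.077, a4=0.430, a5=3.888, a0=11.225; τ=−ln(0.7505)/11.225=0.026 → t=0.645; u2·a0=0.8663·11.225=9.724; a1+…+a4=7.337 < 9.724 ≤ a1+…+a5=11.225 → R5 fires; Z=8 X=2 G=3 P=8 A=4
Draw 9: a1=0.296, a2=5.216, a3=5.436, a4=0.860, a5=3.456, a0=15.264; τ=−ln(0.7353)/15.264=0.020 → t=0.666; u2·a0=0.2068·15.264=3.157; a1=0.296 < 3.157 ≤ a1+a2=5.512 → R2 fires; Z=8 X=1 G=3 P=10 A=4
Draw 10: a1=0.296, a2=2.608, a3=5.436, a4=0.430, a5=4.320, a0=13.090; τ=−ln(0.3937)/13.090=0.071 → t=0.737; u2·a0=0.2907·13.090=3.805; a1+a2=2.904 < 3.805 ≤ a1+…+a3=8.340 → R3 fires; Z=8 X=1 G=2 P=11 A=3
Draw 11: a1=0.222, a2=2.608, a3=2.718, a4=0.430, a5=4.752, a0=10.730; τ=−ln(0.3732)/10.730=0.092 → t=0.829; u2·a0=0.8126·10.730=8.719; a1+…+a4=5.978 < 8.719 ≤ a1+…+a5=10.730 → R5 fires; Z=8 X=2 G=2 P=10 A=4
Draw 12: a1=0.296, a2=5.216, a3=3.624, a4=0.860, a5=4.320, a0=14.316; τ=−ln(0.1952)/14.316=0.114 → t=0.943; u2·a0=0.1248·14.316=1.787; a1=0.296 < 1.787 ≤ a1+a2=5.512 → R2 fires; Z=8 X=1 G=2 P=12 A=4
Draw 13: a1=0.296, a2=2.608, a3=3.624, a4=0.430, a5=5.184, a0=12.142; τ=−ln(0.2638)/12.142=0.110 → t=1.052; u2·a0=0.6395·12.142=7.765; a1+…+a4=6.958 < 7.765 ≤ a1+…+a5=12.142 → R5 fires; Z=8 X=2 G=2 P=11 A=5
Draw 14: a1=0.370, a2=5.216, a3=4.530, a4=0.860, a5=4.752, a0=15.728; τ=−ln(0.1977)/15.728=0.103 → t=1.156 > T=1.13: stop.
At T=1.13: Z=8 X=2 G=2 P=11 A=5; the largest is P.

Dominant species at T: P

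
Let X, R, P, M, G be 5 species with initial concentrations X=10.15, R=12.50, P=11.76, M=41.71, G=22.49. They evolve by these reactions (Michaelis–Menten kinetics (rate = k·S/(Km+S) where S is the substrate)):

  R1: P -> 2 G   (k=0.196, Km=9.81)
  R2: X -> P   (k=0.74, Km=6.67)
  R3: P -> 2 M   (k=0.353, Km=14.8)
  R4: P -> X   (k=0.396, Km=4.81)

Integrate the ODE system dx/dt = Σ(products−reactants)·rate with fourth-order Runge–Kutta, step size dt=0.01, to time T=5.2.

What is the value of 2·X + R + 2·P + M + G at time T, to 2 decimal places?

Check how each reaction changes W = 2·X + R + 2·P + M + G (weight of products minus weight of reactants):
R1: P -> 2 G: (1·2) − (2·1) = 2 − 2 = 0
R2: X -> P: (2·1) − (2·1) = 2 − 2 = 0
R3: P -> 2 M: (1·2) − (2·1) = 2 − 2 = 0
R4: P -> X: (2·1) − (2·1) = 2 − 2 = 0
Every reaction leaves W unchanged, so W is conserved and no simulation is needed: W(T) = W(0) = 2·10.15 + 12.50 + 2·11.76 + 41.71 + 22.49 = 120.52

Value at T = 120.52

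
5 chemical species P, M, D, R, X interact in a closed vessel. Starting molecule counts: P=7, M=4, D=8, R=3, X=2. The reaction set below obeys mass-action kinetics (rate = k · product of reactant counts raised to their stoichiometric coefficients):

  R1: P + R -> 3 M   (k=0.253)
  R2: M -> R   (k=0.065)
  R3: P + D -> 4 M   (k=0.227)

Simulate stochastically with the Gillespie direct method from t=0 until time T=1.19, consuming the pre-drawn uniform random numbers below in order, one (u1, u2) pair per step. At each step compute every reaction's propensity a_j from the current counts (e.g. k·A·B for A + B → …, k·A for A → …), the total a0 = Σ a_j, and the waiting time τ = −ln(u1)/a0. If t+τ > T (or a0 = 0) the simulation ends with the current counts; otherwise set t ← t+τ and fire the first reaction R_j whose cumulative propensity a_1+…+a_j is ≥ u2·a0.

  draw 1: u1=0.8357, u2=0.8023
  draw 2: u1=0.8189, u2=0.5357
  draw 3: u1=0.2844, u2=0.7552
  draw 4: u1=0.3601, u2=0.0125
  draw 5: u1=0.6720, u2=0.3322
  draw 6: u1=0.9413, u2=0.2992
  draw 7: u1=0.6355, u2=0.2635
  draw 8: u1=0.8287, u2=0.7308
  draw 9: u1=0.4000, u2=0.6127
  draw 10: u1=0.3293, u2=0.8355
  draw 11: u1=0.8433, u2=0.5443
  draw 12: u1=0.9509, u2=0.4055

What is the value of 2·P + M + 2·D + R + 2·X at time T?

Check how each reaction changes W = 2·P + M + 2·D + R + 2·X (weight of products minus weight of reactants):
R1: P + R -> 3 M: (1·3) − (2·1 + 1·1) = 3 − 3 = 0
R2: M -> R: (1·1) − (1·1) = 1 − 1 = 0
R3: P + D -> 4 M: (1·4) − (2·1 + 2·1) = 4 − 4 = 0
Every reaction leaves W unchanged, so W is conserved and no simulation is needed: W(T) = W(0) = 2·7 + 4 + 2·8 + 3 + 2·2 = 41

Value at T = 41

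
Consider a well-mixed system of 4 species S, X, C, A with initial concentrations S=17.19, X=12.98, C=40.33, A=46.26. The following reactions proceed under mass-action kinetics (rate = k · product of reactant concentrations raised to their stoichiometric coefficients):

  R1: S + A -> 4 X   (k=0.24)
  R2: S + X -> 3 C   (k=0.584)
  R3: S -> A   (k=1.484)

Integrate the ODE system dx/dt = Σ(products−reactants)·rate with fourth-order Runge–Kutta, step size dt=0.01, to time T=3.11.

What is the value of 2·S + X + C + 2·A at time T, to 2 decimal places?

Value at T = 180.21

Check how each reaction changes W = 2·S + X + C + 2·A (weight of products minus weight of reactants):
R1: S + A -> 4 X: (1·4) − (2·1 + 2·1) = 4 − 4 = 0
R2: S + X -> 3 C: (1·3) − (2·1 + 1·1) = 3 − 3 = 0
R3: S -> A: (2·1) − (2·1) = 2 − 2 = 0
Every reaction leaves W unchanged, so W is conserved and no simulation is needed: W(T) = W(0) = 2·17.19 + 12.98 + 40.33 + 2·46.26 = 180.21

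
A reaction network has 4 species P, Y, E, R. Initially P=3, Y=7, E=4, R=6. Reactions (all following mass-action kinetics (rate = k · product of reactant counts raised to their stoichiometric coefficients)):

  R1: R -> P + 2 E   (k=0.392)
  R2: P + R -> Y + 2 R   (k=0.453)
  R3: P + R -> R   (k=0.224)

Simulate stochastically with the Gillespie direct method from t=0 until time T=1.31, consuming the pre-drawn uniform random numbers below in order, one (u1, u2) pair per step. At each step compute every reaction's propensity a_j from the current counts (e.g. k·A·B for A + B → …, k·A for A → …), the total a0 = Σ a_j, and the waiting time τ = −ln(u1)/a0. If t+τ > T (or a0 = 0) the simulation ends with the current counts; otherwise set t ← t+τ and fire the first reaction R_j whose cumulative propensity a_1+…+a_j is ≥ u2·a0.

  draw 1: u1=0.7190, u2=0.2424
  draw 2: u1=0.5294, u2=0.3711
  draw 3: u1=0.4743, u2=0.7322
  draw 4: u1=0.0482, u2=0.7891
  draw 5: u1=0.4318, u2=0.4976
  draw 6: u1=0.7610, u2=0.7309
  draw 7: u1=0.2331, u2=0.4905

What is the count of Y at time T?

t=0.000: P=3 Y=7 E=4 R=6
Draw 1: a1=2.352, a2=8.154, a3=4.032, a0=14.538; τ=−ln(0.7190)/14.538=0.023 → t=0.023; u2·a0=0.2424·14.538=3.524; a1=2.352 < 3.524 ≤ a1+a2=10.506 → R2 fires; P=2 Y=8 E=4 R=7
Draw 2: a1=2.744, a2=6.342, a3=3.136, a0=12.222; τ=−ln(0.5294)/12.222=0.052 → t=0.075; u2·a0=0.3711·12.222=4.536; a1=2.744 < 4.536 ≤ a1+a2=9.086 → R2 fires; P=1 Y=9 E=4 R=8
Draw 3: a1=3.136, a2=3.624, a3=1.792, a0=8.552; τ=−ln(0.4743)/8.552=0.087 → t=0.162; u2·a0=0.7322·8.552=6.262; a1=3.136 < 6.262 ≤ a1+a2=6.760 → R2 fires; P=0 Y=10 E=4 R=9
Draw 4: a1=3.528, a2=0.000, a3=0.000, a0=3.528; τ=−ln(0.0482)/3.528=0.860 → t=1.021; u2·a0=0.7891·3.528=2.784 ≤ a1=3.528 → R1 fires; P=1 Y=10 E=6 R=8
Draw 5: a1=3.136, a2=3.624, a3=1.792, a0=8.552; τ=−ln(0.4318)/8.552=0.098 → t=1.120; u2·a0=0.4976·8.552=4.255; a1=3.136 < 4.255 ≤ a1+a2=6.760 → R2 fires; P=0 Y=11 E=6 R=9
Draw 6: a1=3.528, a2=0.000, a3=0.000, a0=3.528; τ=−ln(0.7610)/3.528=0.077 → t=1.197; u2·a0=0.7309·3.528=2.579 ≤ a1=3.528 → R1 fires; P=1 Y=11 E=8 R=8
Draw 7: a1=3.136, a2=3.624, a3=1.792, a0=8.552; τ=−ln(0.2331)/8.552=0.170 → t=1.367 > T=1.31: stop.
Read off Y at T=1.31: 11

Y at T = 11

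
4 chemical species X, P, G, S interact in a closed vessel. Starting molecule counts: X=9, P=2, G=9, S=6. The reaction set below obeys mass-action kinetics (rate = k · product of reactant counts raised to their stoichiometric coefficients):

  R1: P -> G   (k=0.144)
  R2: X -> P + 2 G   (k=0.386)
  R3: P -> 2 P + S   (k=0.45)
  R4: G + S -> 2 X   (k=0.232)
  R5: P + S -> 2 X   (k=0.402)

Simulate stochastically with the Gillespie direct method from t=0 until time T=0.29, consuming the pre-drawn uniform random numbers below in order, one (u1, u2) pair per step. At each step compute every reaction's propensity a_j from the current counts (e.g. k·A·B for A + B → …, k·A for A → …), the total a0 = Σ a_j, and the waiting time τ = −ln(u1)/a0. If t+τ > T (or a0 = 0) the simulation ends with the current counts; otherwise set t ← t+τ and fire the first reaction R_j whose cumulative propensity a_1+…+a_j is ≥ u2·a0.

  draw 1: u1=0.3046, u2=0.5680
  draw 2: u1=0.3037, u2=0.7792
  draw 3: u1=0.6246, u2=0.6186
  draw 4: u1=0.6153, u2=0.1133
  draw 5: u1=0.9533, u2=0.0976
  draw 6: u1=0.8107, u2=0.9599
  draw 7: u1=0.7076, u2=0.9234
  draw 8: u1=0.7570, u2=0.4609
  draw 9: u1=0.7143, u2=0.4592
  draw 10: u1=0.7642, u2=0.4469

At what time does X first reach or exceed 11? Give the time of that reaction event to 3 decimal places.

Threshold first reached at t = 0.054

t=0.000: X=9 P=2 G=9 S=6
Draw 1: a1=0.288, a2=3.474, a3=0.900, a4=12.528, a5=4.824, a0=22.014; τ=−ln(0.3046)/22.014=0.054 → t=0.054; u2·a0=0.5680·22.014=12.504; a1+…+a3=4.662 < 12.504 ≤ a1+…+a4=17.190 → R4 fires; X=11 P=2 G=8 S=5
Draw 2: a1=0.288, a2=4.246, a3=0.900, a4=9.280, a5=4.020, a0=18.734; τ=−ln(0.3037)/18.734=0.064 → t=0.118; u2·a0=0.7792·18.734=14.598; a1+…+a3=5.434 < 14.598 ≤ a1+…+a4=14.714 → R4 fires; X=13 P=2 G=7 S=4
Draw 3: a1=0.288, a2=5.018, a3=0.900, a4=6.496, a5=3.216, a0=15.918; τ=−ln(0.6246)/15.918=0.030 → t=0.147; u2·a0=0.6186·15.918=9.847; a1+…+a3=6.206 < 9.847 ≤ a1+…+a4=12.702 → R4 fires; X=15 P=2 G=6 S=3
Draw 4: a1=0.288, a2=5.790, a3=0.900, a4=4.176, a5=2.412, a0=13.566; τ=−ln(0.6153)/13.566=0.036 → t=0.183; u2·a0=0.1133·13.566=1.537; a1=0.288 < 1.537 ≤ a1+a2=6.078 → R2 fires; X=14 P=3 G=8 S=3
Draw 5: a1=0.432, a2=5.404, a3=1.350, a4=5.568, a5=3.618, a0=16.372; τ=−ln(0.9533)/16.372=0.003 → t=0.186; u2·a0=0.0976·16.372=1.598; a1=0.432 < 1.598 ≤ a1+a2=5.836 → R2 fires; X=13 P=4 G=10 S=3
Draw 6: a1=0.576, a2=5.018, a3=1.800, a4=6.960, a5=4.824, a0=19.178; τ=−ln(0.8107)/19.178=0.011 → t=0.197; u2·a0=0.9599·19.178=18.409; a1+…+a4=14.354 < 18.409 ≤ a1+…+a5=19.178 → R5 fires; X=15 P=3 G=10 S=2
Draw 7: a1=0.432, a2=5.790, a3=1.350, a4=4.640, a5=2.412, a0=14.624; τ=−ln(0.7076)/14.624=0.024 → t=0.220; u2·a0=0.9234·14.624=13.504; a1+…+a4=12.212 < 13.504 ≤ a1+…+a5=14.624 → R5 fires; X=17 P=2 G=10 S=1
Draw 8: a1=0.288, a2=6.562, a3=0.900, a4=2.320, a5=0.804, a0=10.874; τ=−ln(0.7570)/10.874=0.026 → t=0.246; u2·a0=0.4609·10.874=5.012; a1=0.288 < 5.012 ≤ a1+a2=6.850 → R2 fires; X=16 P=3 G=12 S=1
Draw 9: a1=0.432, a2=6.176, a3=1.350, a4=2.784, a5=1.206, a0=11.948; τ=−ln(0.7143)/11.948=0.028 → t=0.274; u2·a0=0.4592·11.948=5.487; a1=0.432 < 5.487 ≤ a1+a2=6.608 → R2 fires; X=15 P=4 G=14 S=1
Draw 10: a1=0.576, a2=5.790, a3=1.800, a4=3.248, a5=1.608, a0=13.022; τ=−ln(0.7642)/13.022=0.021 → t=0.295 > T=0.29: stop.
X first becomes ≥ 11 when it reaches 11 at the event at t=0.054.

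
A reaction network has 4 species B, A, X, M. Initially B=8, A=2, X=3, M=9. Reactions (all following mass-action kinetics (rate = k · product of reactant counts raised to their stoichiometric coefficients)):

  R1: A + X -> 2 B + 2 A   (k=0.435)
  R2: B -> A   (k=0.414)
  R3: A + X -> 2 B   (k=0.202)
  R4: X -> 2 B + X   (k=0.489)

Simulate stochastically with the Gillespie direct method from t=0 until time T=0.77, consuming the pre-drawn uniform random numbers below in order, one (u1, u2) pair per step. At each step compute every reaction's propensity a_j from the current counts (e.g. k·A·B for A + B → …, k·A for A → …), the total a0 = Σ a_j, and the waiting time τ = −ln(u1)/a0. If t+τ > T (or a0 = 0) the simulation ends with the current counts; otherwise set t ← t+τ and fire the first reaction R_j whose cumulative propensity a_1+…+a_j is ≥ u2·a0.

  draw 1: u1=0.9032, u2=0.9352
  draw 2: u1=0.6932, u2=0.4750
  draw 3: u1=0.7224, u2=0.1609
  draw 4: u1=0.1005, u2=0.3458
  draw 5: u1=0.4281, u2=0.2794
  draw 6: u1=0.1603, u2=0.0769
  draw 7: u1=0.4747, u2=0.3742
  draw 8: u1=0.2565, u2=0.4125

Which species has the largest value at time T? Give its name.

t=0.000: B=8 A=2 X=3 M=9
Draw 1: a1=2.610, a2=3.312, a3=1.212, a4=1.467, a0=8.601; τ=−ln(0.9032)/8.601=0.012 → t=0.012; u2·a0=0.9352·8.601=8.044; a1+…+a3=7.134 < 8.044 ≤ a1+…+a4=8.601 → R4 fires; B=10 A=2 X=3 M=9
Draw 2: a1=2.610, a2=4.140, a3=1.212, a4=1.467, a0=9.429; τ=−ln(0.6932)/9.429=0.039 → t=0.051; u2·a0=0.4750·9.429=4.479; a1=2.610 < 4.479 ≤ a1+a2=6.750 → R2 fires; B=9 A=3 X=3 M=9
Draw 3: a1=3.915, a2=3.726, a3=1.818, a4=1.467, a0=10.926; τ=−ln(0.7224)/10.926=0.030 → t=0.080; u2·a0=0.1609·10.926=1.758 ≤ a1=3.915 → R1 fires; B=11 A=4 X=2 M=9
Draw 4: a1=3.480, a2=4.554, a3=1.616, a4=0.978, a0=10.628; τ=−ln(0.1005)/10.628=0.216 → t=0.297; u2·a0=0.3458·10.628=3.675; a1=3.480 < 3.675 ≤ a1+a2=8.034 → R2 fires; B=10 A=5 X=2 M=9
Draw 5: a1=4.350, a2=4.140, a3=2.020, a4=0.978, a0=11.488; τ=−ln(0.4281)/11.488=0.074 → t=0.370; u2·a0=0.2794·11.488=3.210 ≤ a1=4.350 → R1 fires; B=12 A=6 X=1 M=9
Draw 6: a1=2.610, a2=4.968, a3=1.212, a4=0.489, a0=9.279; τ=−ln(0.1603)/9.279=0.197 → t=0.568; u2·a0=0.0769·9.279=0.714 ≤ a1=2.610 → R1 fires; B=14 A=7 X=0 M=9
Draw 7: a1=0.000, a2=5.796, a3=0.000, a4=0.000, a0=5.796; τ=−ln(0.4747)/5.796=0.129 → t=0.696; u2·a0=0.3742·5.796=2.169; a1=0.000 < 2.169 ≤ a1+a2=5.796 → R2 fires; B=13 A=8 X=0 M=9
Draw 8: a1=0.000, a2=5.382, a3=0.000, a4=0.000, a0=5.382; τ=−ln(0.2565)/5.382=0.253 → t=0.949 > T=0.77: stop.
At T=0.77: B=13 A=8 X=0 M=9; the largest is B.

Dominant species at T: B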